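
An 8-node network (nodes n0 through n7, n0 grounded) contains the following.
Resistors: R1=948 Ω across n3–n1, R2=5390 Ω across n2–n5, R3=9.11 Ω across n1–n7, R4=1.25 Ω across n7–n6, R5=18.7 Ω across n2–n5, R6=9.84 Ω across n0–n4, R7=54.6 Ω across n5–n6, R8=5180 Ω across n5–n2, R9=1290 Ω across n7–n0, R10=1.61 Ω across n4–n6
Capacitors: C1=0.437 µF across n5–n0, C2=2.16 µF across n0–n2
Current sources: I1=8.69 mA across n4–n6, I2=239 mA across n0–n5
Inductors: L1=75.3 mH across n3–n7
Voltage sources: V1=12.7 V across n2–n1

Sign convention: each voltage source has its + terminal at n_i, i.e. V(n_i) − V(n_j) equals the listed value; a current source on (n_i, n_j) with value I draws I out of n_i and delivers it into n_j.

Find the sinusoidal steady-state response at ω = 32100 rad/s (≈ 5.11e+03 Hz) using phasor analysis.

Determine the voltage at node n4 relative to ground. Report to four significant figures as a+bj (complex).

-3.218-3.317j V

MNA unknowns: 7 node voltages V₁..V_7 plus 1 source current (V1)
R1: Y=0.001055+0.000j on G[3,1]
C1: Y=0.000+0.01403j on G[5,0]
C2: Y=0.000+0.06934j on G[0,2]
R2: Y=0.0001855+0.000j on G[2,5]
R3: Y=0.1098+0.000j on G[1,7]
R4: Y=0.8000+0.000j on G[7,6]
I1: z[4]−=0.00869, z[6]+=0.00869
L1: Y=0.000-0.0004137j on G[3,7]
R5: Y=0.05348+0.000j on G[2,5]
R6: Y=0.1016+0.000j on G[0,4]
R7: Y=0.01832+0.000j on G[5,6]
R8: Y=0.0001931+0.000j on G[5,2]
I2: z[0]−=0.239, z[5]+=0.239
R9: Y=0.0007752+0.000j on G[7,0]
R10: Y=0.6211+0.000j on G[4,6]
V1: row V2−V1=12.7, i_V1 at 2,1
solve → V1=-8.616-6.823j, V2=4.084-6.823j, V3=-7.156-7.936j, V4=-3.218-3.317j, V5=4.078-6.864j, V6=-3.730-3.860j, V7=-4.318-4.213j
aux → i_V1=-0.4734-0.2854j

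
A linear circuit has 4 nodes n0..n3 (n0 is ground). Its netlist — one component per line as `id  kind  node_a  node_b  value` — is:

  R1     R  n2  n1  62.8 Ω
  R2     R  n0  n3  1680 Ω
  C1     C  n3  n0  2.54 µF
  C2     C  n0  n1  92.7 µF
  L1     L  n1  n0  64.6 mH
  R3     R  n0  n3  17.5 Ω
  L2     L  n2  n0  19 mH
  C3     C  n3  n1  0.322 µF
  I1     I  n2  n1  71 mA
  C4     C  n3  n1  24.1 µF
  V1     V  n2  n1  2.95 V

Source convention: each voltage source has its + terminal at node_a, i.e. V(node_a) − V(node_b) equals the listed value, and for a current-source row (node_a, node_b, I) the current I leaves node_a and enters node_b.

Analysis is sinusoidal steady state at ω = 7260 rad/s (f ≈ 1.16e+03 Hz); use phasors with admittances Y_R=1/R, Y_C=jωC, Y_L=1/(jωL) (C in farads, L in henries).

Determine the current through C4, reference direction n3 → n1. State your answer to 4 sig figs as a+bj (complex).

-0.001265-0.0009795j A

Apply KCL at each of the 3 non-ground nodes and solve the resulting linear system.
Node n1: branches {R1, C2, L1, C3, I1, C4, V1} → V_1 = 0.03073+0.001932j
Node n2: branches {R1, L2, I1, V1} → V_2 = 2.981+0.001932j
Node n3: branches {R2, C1, R3, C3, C4} → V_3 = 0.02513+0.009163j
Source currents: i(V1)=-0.1180+0.02161j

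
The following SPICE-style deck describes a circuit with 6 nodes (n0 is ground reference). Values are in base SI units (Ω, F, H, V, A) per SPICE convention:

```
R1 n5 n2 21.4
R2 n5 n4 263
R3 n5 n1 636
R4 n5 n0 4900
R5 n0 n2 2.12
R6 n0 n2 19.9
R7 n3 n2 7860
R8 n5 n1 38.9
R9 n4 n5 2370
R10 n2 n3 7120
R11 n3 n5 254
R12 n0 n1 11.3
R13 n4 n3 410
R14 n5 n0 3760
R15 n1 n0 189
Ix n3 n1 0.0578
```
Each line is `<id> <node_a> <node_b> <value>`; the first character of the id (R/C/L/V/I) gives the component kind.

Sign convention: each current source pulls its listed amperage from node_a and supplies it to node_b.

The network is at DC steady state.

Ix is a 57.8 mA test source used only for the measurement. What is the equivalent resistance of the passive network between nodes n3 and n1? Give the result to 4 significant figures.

R_eq = 190.4 Ω

Apply KCL at each of the 5 non-ground nodes and solve the resulting linear system.
Node n1: branches {R3, R8, R12, R15, Ix} → V_1 = 0.3301
Node n2: branches {R1, R5, R6, R7, R10} → V_2 = -0.05872
Node n3: branches {R7, R10, R11, R13, Ix} → V_3 = -10.68
Node n4: branches {R2, R9, R13} → V_4 = -4.323
Node n5: branches {R1, R2, R3, R4, R8, R9, R11, R14} → V_5 = -0.6538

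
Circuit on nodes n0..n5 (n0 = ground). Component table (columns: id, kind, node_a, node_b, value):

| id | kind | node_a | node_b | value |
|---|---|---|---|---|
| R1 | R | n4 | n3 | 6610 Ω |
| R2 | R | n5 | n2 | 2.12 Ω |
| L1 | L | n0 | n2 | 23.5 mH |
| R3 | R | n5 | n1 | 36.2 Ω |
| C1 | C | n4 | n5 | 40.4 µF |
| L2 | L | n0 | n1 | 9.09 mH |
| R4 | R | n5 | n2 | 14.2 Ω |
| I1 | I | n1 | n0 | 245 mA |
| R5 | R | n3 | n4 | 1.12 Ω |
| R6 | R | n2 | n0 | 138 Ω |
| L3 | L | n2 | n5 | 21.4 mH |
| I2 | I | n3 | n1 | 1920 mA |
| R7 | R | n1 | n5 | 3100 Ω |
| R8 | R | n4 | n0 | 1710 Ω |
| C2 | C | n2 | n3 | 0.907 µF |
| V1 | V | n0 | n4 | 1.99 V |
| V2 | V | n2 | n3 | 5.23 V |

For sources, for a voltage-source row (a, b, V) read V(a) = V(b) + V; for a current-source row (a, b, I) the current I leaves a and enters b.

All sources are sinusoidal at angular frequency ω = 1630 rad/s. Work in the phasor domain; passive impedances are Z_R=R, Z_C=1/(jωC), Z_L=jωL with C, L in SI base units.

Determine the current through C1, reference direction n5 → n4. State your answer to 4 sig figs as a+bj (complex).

-0.06931+0.2500j A

MNA unknowns: 5 node voltages V₁..V_5 plus 2 source currents (V1, V2)
R1: Y=0.0001513+0.000j on G[4,3]
R2: Y=0.4717+0.000j on G[5,2]
L1: Y=0.000-0.02611j on G[0,2]
R3: Y=0.02762+0.000j on G[5,1]
C1: Y=0.000+0.06585j on G[4,5]
L2: Y=0.000-0.06749j on G[0,1]
R4: Y=0.07042+0.000j on G[5,2]
I1: z[1]−=0.245, z[0]+=0.245
R5: Y=0.8929+0.000j on G[3,4]
R6: Y=0.007246+0.000j on G[2,0]
L3: Y=0.000-0.02867j on G[2,5]
I2: z[3]−=1.92, z[1]+=1.92
R7: Y=0.0003226+0.000j on G[1,5]
R8: Y=0.0005848+0.000j on G[4,0]
C2: Y=0.000+0.001478j on G[2,3]
V1: row V0−V4=1.99, i_V1 at 0,4
V2: row V2−V3=5.23, i_V2 at 2,3
solve → V1=8.665+21.98j, V2=1.359+0.4113j, V3=-3.871+0.4113j, V4=-1.990+0.000j, V5=1.807+1.053j
aux → i_V1=1.748-0.6173j, i_V2=0.2404+0.3596j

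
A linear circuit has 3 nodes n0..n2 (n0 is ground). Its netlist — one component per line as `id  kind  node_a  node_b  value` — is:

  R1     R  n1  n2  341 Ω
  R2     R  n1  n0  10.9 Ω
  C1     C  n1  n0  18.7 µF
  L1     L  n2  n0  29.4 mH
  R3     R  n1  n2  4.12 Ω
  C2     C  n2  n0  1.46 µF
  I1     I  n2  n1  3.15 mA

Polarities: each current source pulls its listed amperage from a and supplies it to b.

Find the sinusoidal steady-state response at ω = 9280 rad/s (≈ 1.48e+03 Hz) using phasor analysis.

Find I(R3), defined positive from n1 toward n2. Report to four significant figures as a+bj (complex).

0.003105-0.0001194j A

Apply KCL at each of the 2 non-ground nodes and solve the resulting linear system.
Node n1: branches {R1, R2, C1, R3, I1} → V_1 = 0.0005620+0.0002546j
Node n2: branches {R1, L1, R3, C2, I1} → V_2 = -0.01223+0.0007467j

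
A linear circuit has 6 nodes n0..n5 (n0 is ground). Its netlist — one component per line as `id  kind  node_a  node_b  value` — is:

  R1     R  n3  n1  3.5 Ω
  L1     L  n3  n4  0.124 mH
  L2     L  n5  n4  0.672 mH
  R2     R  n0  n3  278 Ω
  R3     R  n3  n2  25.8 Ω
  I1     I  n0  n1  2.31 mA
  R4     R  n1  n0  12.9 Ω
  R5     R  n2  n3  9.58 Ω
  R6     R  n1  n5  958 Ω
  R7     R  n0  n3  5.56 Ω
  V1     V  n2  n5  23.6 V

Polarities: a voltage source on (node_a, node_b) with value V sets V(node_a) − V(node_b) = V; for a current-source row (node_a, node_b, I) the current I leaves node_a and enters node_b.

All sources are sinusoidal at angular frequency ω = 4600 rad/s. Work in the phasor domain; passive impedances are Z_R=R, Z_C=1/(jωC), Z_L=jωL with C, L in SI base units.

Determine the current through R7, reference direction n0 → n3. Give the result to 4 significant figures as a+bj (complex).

-0.002172-0.001581j A

Element admittances at ω=4600 rad/s:
  Y(R1) = 0.2857+0.000j S between n3,n1
  Y(L1) = 0.000-1.753j S between n3,n4
  Y(L2) = 0.000-0.3235j S between n5,n4
  Y(R2) = 0.003597+0.000j S between n0,n3
  Y(R3) = 0.03876+0.000j S between n3,n2
  I1: injects 0.00231 A into n1 (from n0)
  Y(R4) = 0.07752+0.000j S between n1,n0
  Y(R5) = 0.1044+0.000j S between n2,n3
  Y(R6) = 0.001044+0.000j S between n1,n5
  Y(R7) = 0.1799+0.000j S between n0,n3
  V1: constraint V(n2)−V(n5) = 23.6
Assemble and solve the 6×6 MNA system:
  V(n1)=0.001215-0.02080j  V(n2)=18.51-9.665j  V(n3)=0.01208+0.008789j  V(n4)=-0.7835-1.498j  V(n5)=-5.095-9.665j
  i(V1)=-2.647+1.385j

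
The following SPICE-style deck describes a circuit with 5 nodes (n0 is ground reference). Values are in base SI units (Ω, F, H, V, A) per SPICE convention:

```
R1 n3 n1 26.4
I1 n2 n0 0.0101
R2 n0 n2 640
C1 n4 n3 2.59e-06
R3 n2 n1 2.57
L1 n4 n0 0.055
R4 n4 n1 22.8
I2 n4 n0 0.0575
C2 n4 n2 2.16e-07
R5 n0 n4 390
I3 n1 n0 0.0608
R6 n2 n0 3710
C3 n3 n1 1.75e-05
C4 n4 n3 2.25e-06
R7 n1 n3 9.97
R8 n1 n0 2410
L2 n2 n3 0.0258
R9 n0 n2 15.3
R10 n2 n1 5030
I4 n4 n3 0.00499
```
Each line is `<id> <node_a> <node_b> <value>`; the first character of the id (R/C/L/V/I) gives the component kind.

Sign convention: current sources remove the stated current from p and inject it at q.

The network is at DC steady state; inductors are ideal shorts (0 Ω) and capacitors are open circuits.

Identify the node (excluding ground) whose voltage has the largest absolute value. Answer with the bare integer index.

Element admittances at DC:
  Y(R1) = 0.03788 S between n3,n1
  I1: injects 0.0101 A into n0 (from n2)
  Y(R2) = 0.001563 S between n0,n2
  Y(C1) = 0.000 S between n4,n3
  Y(R3) = 0.3891 S between n2,n1
  L1: short n4↔n0 (DC inductor)
  Y(R4) = 0.04386 S between n4,n1
  I2: injects 0.0575 A into n0 (from n4)
  Y(C2) = 0.000 S between n4,n2
  Y(R5) = 0.002564 S between n0,n4
  I3: injects 0.0608 A into n0 (from n1)
  Y(R6) = 0.0002695 S between n2,n0
  Y(C3) = 0.000 S between n3,n1
  Y(C4) = 0.000 S between n4,n3
  Y(R7) = 0.1003 S between n1,n3
  Y(R8) = 0.0004149 S between n1,n0
  L2: short n2↔n3 (DC inductor)
  Y(R9) = 0.06536 S between n0,n2
  Y(R10) = 0.0001988 S between n2,n1
  I4: injects 0.00499 A into n3 (from n4)
Assemble and solve the 6×6 MNA system:
  V(n1)=-0.6290  V(n2)=-0.5665  V(n3)=-0.5665  V(n4)=0.000
  i(L1)=-0.09008  i(L2)=0.003642

1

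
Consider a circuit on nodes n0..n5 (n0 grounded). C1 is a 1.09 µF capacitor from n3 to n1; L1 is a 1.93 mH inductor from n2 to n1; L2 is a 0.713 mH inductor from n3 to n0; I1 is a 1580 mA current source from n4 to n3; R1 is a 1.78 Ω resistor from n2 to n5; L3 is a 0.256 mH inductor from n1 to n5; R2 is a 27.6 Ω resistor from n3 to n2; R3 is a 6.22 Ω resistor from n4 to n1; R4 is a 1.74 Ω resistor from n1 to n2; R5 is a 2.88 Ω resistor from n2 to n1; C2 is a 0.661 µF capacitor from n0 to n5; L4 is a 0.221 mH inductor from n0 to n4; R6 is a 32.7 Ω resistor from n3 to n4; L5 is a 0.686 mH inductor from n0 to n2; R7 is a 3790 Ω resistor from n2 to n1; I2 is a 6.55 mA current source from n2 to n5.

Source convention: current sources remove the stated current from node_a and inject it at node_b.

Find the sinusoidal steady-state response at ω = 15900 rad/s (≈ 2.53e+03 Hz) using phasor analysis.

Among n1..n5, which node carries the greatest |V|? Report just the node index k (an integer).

Apply KCL at each of the 5 non-ground nodes and solve the resulting linear system.
Node n1: branches {C1, L1, L3, R3, R4, R5, R7} → V_1 = -1.516-0.1612j
Node n2: branches {L1, R1, R2, R4, R5, L5, R7, I2} → V_2 = -1.178+0.1778j
Node n3: branches {C1, L2, I1, R2, R6} → V_3 = 11.05+9.982j
Node n4: branches {I1, R3, L4, R6} → V_4 = -3.094-3.141j
Node n5: branches {R1, L3, C2, I2} → V_5 = -1.352+0.2747j

3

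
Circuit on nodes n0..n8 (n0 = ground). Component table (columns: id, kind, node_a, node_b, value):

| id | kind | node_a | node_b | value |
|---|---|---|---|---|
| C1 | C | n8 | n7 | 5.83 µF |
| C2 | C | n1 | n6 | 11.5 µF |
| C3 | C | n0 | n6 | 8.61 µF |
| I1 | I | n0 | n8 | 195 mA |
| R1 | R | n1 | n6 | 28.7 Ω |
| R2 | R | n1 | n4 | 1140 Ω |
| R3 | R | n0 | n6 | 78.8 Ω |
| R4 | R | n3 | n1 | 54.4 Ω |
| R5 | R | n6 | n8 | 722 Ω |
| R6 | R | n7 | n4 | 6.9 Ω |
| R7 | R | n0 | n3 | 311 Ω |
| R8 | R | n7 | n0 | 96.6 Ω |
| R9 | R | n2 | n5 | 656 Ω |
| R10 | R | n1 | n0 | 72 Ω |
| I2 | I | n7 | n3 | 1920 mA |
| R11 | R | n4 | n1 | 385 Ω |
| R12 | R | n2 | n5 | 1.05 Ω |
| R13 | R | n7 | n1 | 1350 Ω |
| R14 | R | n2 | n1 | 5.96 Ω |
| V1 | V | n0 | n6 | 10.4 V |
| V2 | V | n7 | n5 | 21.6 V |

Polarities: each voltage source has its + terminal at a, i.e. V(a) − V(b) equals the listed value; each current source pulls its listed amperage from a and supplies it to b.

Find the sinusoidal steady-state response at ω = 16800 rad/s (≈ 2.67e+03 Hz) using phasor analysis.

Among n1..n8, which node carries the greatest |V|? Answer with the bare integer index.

Element admittances at ω=16800 rad/s:
  Y(C1) = 0.000+0.09794j S between n8,n7
  Y(C2) = 0.000+0.1932j S between n1,n6
  Y(C3) = 0.000+0.1446j S between n0,n6
  I1: injects 0.195 A into n8 (from n0)
  Y(R1) = 0.03484+0.000j S between n1,n6
  Y(R2) = 0.0008772+0.000j S between n1,n4
  Y(R3) = 0.01269+0.000j S between n0,n6
  Y(R4) = 0.01838+0.000j S between n3,n1
  Y(R5) = 0.001385+0.000j S between n6,n8
  Y(R6) = 0.1449+0.000j S between n7,n4
  Y(R7) = 0.003215+0.000j S between n0,n3
  Y(R8) = 0.01035+0.000j S between n7,n0
  Y(R9) = 0.001524+0.000j S between n2,n5
  Y(R10) = 0.01389+0.000j S between n1,n0
  I2: injects 1.92 A into n3 (from n7)
  Y(R11) = 0.002597+0.000j S between n4,n1
  Y(R12) = 0.9524+0.000j S between n2,n5
  Y(R13) = 0.0007407+0.000j S between n7,n1
  Y(R14) = 0.1678+0.000j S between n2,n1
  V1: constraint V(n0)−V(n6) = 10.4
  V2: constraint V(n7)−V(n5) = 21.6
Assemble and solve the 10×10 MNA system:
  V(n1)=-10.27-0.3773j  V(n2)=-20.79-0.3398j  V(n3)=80.16-0.3212j  V(n4)=-1.254-0.3342j  V(n5)=-22.64-0.3332j  V(n6)=-10.40+0.000j  V(n7)=-1.038-0.3332j  V(n8)=-1.007-2.191j
  i(V1)=-0.2226-1.514j  i(V2)=-1.765+0.006301j

3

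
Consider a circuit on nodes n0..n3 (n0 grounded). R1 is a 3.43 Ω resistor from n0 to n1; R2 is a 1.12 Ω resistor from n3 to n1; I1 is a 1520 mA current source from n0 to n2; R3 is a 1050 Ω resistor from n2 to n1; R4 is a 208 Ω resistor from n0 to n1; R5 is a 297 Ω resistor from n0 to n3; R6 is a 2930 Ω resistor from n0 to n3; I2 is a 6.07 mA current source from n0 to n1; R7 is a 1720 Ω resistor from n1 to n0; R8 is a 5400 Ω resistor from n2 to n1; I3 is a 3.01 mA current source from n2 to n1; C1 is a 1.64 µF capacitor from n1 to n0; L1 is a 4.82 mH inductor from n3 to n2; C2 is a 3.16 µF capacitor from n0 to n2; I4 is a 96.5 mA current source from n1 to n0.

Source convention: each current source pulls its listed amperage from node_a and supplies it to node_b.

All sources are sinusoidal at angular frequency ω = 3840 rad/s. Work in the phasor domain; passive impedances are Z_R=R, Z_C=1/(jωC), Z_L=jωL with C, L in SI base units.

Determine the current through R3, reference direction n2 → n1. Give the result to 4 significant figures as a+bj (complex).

MNA unknowns: 3 node voltages V₁..V_3
R1: Y=0.2915+0.000j on G[0,1]
R2: Y=0.8929+0.000j on G[3,1]
I1: z[0]−=1.52, z[2]+=1.52
R3: Y=0.0009524+0.000j on G[2,1]
R4: Y=0.004808+0.000j on G[0,1]
R5: Y=0.003367+0.000j on G[0,3]
R6: Y=0.0003413+0.000j on G[0,3]
I2: z[0]−=0.00607, z[1]+=0.00607
R7: Y=0.0005814+0.000j on G[1,0]
R8: Y=0.0001852+0.000j on G[2,1]
I3: z[2]−=0.00301, z[1]+=0.00301
C1: Y=0.000+0.006298j on G[1,0]
L1: Y=0.000-0.05403j on G[3,2]
C2: Y=0.000+0.01213j on G[0,2]
I4: z[1]−=0.0965, z[0]+=0.0965
solve → V1=6.130-0.5952j, V2=11.63+35.04j, V3=8.264-0.7953j

0.005233+0.03393j A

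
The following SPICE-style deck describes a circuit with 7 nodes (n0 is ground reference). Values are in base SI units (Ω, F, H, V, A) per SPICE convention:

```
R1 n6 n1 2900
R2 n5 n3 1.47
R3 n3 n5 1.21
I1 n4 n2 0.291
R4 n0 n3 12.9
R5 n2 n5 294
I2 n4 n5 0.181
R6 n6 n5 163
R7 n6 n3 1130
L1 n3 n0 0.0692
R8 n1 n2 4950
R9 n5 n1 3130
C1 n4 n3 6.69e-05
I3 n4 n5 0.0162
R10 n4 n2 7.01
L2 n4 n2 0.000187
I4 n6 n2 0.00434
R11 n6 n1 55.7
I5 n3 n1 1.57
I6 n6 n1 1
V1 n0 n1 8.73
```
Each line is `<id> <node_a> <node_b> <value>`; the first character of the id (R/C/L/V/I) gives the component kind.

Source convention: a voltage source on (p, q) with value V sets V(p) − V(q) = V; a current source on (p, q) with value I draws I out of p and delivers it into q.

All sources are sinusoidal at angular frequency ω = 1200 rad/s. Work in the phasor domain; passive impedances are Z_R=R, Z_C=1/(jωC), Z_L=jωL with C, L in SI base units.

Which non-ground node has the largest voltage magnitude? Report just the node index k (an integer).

6

Apply KCL at each of the 6 non-ground nodes and solve the resulting linear system.
Node n1: branches {R1, R8, R9, R11, I5, I6, V1} → V_1 = -8.730+0.000j
Node n2: branches {I1, R5, R8, R10, L2, I4} → V_2 = -22.40-0.8086j
Node n3: branches {R2, R3, R4, R7, L1, C1, I5} → V_3 = -22.31-3.239j
Node n4: branches {I1, I2, C1, I3, R10, L2} → V_4 = -22.41-0.8755j
Node n5: branches {R2, R3, R5, I2, R6, R9, I3} → V_5 = -22.29-3.223j
Node n6: branches {R1, R6, R7, I4, R11, I6} → V_6 = -52.16-0.8942j
Source currents: i(V1)=-1.768+0.01756j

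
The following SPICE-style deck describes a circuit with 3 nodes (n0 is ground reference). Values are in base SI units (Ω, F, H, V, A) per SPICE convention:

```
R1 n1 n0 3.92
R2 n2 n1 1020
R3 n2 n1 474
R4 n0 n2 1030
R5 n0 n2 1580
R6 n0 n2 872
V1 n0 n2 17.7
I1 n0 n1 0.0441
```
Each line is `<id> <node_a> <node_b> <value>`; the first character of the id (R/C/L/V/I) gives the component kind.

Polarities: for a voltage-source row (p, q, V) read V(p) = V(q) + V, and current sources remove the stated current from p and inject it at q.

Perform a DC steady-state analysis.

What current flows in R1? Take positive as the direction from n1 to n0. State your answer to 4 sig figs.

Apply KCL at each of the 2 non-ground nodes and solve the resulting linear system.
Node n1: branches {R1, R2, R3, I1} → V_1 = -0.04103
Node n2: branches {R2, R3, R4, R5, R6, V1} → V_2 = -17.70
Source currents: i(V1)=-0.1033

-0.01047 A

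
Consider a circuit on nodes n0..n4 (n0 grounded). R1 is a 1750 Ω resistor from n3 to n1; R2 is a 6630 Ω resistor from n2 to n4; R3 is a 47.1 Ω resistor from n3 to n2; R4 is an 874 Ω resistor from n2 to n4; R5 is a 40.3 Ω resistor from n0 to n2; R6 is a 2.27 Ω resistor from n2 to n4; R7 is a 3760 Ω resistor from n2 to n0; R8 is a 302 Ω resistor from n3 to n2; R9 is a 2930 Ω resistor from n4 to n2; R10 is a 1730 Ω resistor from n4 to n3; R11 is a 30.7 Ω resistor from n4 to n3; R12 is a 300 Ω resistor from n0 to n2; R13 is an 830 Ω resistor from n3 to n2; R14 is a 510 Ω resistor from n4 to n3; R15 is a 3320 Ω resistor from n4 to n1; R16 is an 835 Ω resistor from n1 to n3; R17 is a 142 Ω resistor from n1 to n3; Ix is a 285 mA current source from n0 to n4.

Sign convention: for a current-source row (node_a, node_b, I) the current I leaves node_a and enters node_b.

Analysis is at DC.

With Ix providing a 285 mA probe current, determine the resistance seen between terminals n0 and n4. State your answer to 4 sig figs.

R_eq = 37.38 Ω

MNA unknowns: 4 node voltages V₁..V_4
R1: Y=0.0005714 on G[3,1]
R2: Y=0.0001508 on G[2,4]
R3: Y=0.02123 on G[3,2]
R4: Y=0.001144 on G[2,4]
R5: Y=0.02481 on G[0,2]
R6: Y=0.4405 on G[2,4]
R7: Y=0.0002660 on G[2,0]
R8: Y=0.003311 on G[3,2]
R9: Y=0.0003413 on G[4,2]
R10: Y=0.0005780 on G[4,3]
R11: Y=0.03257 on G[4,3]
R12: Y=0.003333 on G[0,2]
R13: Y=0.001205 on G[3,2]
R14: Y=0.001961 on G[4,3]
R15: Y=0.0003012 on G[4,1]
R16: Y=0.001198 on G[1,3]
R17: Y=0.007042 on G[1,3]
Ix: z[0]−=0.285, z[4]+=0.285
solve → V1=10.40, V2=10.03, V3=10.39, V4=10.65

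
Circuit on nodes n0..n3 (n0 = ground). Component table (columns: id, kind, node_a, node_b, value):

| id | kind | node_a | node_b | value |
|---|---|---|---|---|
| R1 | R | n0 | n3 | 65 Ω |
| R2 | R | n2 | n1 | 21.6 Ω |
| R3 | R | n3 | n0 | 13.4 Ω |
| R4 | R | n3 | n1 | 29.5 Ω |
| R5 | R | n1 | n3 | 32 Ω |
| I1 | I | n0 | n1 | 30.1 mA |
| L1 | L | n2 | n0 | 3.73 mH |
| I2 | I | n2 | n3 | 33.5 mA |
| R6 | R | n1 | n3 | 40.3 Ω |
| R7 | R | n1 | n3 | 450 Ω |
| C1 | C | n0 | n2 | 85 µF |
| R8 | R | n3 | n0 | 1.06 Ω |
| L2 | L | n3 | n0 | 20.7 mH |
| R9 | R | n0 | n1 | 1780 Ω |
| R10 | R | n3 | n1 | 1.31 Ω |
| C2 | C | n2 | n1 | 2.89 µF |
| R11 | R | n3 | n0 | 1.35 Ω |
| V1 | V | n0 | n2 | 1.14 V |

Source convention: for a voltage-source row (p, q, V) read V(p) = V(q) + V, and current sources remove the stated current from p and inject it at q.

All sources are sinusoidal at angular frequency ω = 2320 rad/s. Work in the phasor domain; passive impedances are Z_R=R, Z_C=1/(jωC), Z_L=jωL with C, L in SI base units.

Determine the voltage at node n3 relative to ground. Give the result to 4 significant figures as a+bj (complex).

Element admittances at ω=2320 rad/s:
  Y(R1) = 0.01538+0.000j S between n0,n3
  Y(R2) = 0.04630+0.000j S between n2,n1
  Y(R3) = 0.07463+0.000j S between n3,n0
  Y(R4) = 0.03390+0.000j S between n3,n1
  Y(R5) = 0.03125+0.000j S between n1,n3
  I1: injects 0.0301 A into n1 (from n0)
  Y(L1) = 0.000-0.1156j S between n2,n0
  I2: injects 0.0335 A into n3 (from n2)
  Y(R6) = 0.02481+0.000j S between n1,n3
  Y(R7) = 0.002222+0.000j S between n1,n3
  Y(C1) = 0.000+0.1972j S between n0,n2
  Y(R8) = 0.9434+0.000j S between n3,n0
  Y(L2) = 0.000-0.02082j S between n3,n0
  Y(R9) = 0.0005618+0.000j S between n0,n1
  Y(R10) = 0.7634+0.000j S between n3,n1
  Y(C2) = 0.000+0.006705j S between n2,n1
  Y(R11) = 0.7407+0.000j S between n3,n0
  V1: constraint V(n0)−V(n2) = 1.14
Assemble and solve the 4×4 MNA system:
  V(n1)=-0.01896-0.01197j  V(n2)=-1.140+0.000j  V(n3)=0.006601-0.003843j
  i(V1)=-0.01848-0.1000j

0.006601-0.003843j V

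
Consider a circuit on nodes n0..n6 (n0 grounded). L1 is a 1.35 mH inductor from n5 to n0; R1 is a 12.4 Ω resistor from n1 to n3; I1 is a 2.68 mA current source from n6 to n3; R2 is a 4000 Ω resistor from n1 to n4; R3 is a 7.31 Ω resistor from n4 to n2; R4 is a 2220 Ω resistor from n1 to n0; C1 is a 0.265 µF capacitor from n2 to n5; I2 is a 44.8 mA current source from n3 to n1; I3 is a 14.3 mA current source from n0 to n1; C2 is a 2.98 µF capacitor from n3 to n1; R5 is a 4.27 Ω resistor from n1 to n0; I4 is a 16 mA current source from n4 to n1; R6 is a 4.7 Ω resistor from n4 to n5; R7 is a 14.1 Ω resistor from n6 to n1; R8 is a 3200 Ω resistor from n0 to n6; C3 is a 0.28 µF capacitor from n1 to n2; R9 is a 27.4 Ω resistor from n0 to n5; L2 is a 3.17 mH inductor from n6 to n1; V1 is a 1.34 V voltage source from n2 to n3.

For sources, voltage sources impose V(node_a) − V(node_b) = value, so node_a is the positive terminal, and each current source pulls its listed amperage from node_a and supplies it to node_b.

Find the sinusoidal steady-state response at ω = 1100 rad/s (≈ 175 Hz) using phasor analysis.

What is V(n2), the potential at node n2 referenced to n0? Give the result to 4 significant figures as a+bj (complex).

0.3542+0.03199j V

Element admittances at ω=1100 rad/s:
  Y(L1) = 0.000-0.6734j S between n5,n0
  Y(R1) = 0.08065+0.000j S between n1,n3
  I1: injects 0.00268 A into n3 (from n6)
  Y(R2) = 0.0002500+0.000j S between n1,n4
  Y(R3) = 0.1368+0.000j S between n4,n2
  Y(R4) = 0.0004505+0.000j S between n1,n0
  Y(C1) = 0.000+0.0002915j S between n2,n5
  I2: injects 0.0448 A into n1 (from n3)
  I3: injects 0.0143 A into n1 (from n0)
  Y(C2) = 0.000+0.003278j S between n3,n1
  Y(R5) = 0.2342+0.000j S between n1,n0
  I4: injects 0.016 A into n1 (from n4)
  Y(R6) = 0.2128+0.000j S between n4,n5
  Y(R7) = 0.07092+0.000j S between n6,n1
  Y(R8) = 0.0003125+0.000j S between n0,n6
  Y(C3) = 0.000+0.0003080j S between n1,n2
  Y(R9) = 0.03650+0.000j S between n0,n5
  Y(L2) = 0.000-0.2868j S between n6,n1
  V1: constraint V(n2)−V(n3) = 1.34
Assemble and solve the 7×7 MNA system:
  V(n1)=-0.02273-0.001427j  V(n2)=0.3542+0.03199j  V(n3)=-0.9858+0.03199j  V(n4)=0.09339+0.03021j  V(n5)=0.001076+0.02911j  V(n6)=-0.02491-0.01021j
  i(V1)=-0.03566-0.0004621j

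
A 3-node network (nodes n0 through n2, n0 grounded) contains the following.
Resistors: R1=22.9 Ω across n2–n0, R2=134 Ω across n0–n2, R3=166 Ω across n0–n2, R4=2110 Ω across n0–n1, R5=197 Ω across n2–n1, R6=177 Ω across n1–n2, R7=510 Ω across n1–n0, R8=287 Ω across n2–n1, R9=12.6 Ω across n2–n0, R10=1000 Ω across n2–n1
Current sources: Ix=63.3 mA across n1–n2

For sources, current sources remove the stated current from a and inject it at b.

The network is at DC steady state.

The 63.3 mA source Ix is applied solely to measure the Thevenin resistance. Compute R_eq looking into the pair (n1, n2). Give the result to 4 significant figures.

Apply KCL at each of the 2 non-ground nodes and solve the resulting linear system.
Node n1: branches {R4, R5, R6, R7, R8, R10, Ix} → V_1 = -3.533
Node n2: branches {R1, R2, R3, R5, R6, R8, R9, R10, Ix} → V_2 = 0.06301

R_eq = 56.81 Ω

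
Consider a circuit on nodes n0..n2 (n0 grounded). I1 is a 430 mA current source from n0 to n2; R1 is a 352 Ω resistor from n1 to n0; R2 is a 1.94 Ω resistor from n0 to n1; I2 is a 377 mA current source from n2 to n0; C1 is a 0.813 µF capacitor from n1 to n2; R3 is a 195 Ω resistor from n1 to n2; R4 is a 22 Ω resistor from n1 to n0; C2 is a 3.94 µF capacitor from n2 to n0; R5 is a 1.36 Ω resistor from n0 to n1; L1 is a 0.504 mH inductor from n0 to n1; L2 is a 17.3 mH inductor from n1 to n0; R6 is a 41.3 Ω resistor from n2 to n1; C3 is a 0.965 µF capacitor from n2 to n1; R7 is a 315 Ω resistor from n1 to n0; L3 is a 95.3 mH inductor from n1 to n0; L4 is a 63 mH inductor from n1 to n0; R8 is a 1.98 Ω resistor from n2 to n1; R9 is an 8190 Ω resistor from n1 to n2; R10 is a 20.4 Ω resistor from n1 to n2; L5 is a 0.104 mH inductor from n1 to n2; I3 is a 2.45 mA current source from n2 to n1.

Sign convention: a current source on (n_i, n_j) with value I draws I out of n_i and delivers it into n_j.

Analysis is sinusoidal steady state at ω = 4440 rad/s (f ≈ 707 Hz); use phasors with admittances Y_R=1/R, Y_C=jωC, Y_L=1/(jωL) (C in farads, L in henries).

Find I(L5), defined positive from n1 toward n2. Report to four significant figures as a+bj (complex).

Element admittances at ω=4440 rad/s:
  I1: injects 0.43 A into n2 (from n0)
  Y(R1) = 0.002841+0.000j S between n1,n0
  Y(R2) = 0.5155+0.000j S between n0,n1
  I2: injects 0.377 A into n0 (from n2)
  Y(C1) = 0.000+0.003610j S between n1,n2
  Y(R3) = 0.005128+0.000j S between n1,n2
  Y(R4) = 0.04545+0.000j S between n1,n0
  Y(C2) = 0.000+0.01749j S between n2,n0
  Y(R5) = 0.7353+0.000j S between n0,n1
  Y(L1) = 0.000-0.4469j S between n0,n1
  Y(L2) = 0.000-0.01302j S between n1,n0
  Y(R6) = 0.02421+0.000j S between n2,n1
  Y(C3) = 0.000+0.004285j S between n2,n1
  Y(R7) = 0.003175+0.000j S between n1,n0
  Y(L3) = 0.000-0.002363j S between n1,n0
  Y(L4) = 0.000-0.003575j S between n1,n0
  Y(R8) = 0.5051+0.000j S between n2,n1
  Y(R9) = 0.0001221+0.000j S between n1,n2
  Y(R10) = 0.04902+0.000j S between n1,n2
  Y(L5) = 0.000-2.166j S between n1,n2
  I3: injects 0.00245 A into n1 (from n2)
Assemble and solve the 2×2 MNA system:
  V(n1)=0.03668+0.01254j  V(n2)=0.04298+0.03455j

-0.04765+0.01364j A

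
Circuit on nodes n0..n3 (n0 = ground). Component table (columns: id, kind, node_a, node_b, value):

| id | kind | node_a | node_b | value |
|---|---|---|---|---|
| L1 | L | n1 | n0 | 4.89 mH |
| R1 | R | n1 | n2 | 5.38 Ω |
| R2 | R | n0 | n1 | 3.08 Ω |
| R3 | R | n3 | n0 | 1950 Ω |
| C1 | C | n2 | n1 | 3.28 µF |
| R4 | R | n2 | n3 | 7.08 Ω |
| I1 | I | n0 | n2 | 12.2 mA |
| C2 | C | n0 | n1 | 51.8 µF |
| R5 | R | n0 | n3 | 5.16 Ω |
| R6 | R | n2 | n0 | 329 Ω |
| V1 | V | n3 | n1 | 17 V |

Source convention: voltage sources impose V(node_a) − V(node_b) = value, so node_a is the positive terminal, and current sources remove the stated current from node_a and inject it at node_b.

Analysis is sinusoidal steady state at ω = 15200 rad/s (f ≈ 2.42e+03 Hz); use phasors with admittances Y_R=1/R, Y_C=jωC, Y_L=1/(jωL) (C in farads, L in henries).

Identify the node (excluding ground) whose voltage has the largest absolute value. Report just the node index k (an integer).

3

MNA unknowns: 3 node voltages V₁..V_3 plus 1 source current (V1)
L1: Y=0.000-0.01345j on G[1,0]
R1: Y=0.1859+0.000j on G[1,2]
R2: Y=0.3247+0.000j on G[0,1]
R3: Y=0.0005128+0.000j on G[3,0]
C1: Y=0.000+0.04986j on G[2,1]
R4: Y=0.1412+0.000j on G[2,3]
I1: z[0]−=0.0122, z[2]+=0.0122
C2: Y=0.000+0.7874j on G[0,1]
R5: Y=0.1938+0.000j on G[0,3]
R6: Y=0.003040+0.000j on G[2,0]
V1: row V3−V1=17, i_V1 at 3,1
solve → V1=-1.982+2.944j, V2=5.179+1.836j, V3=15.02+2.944j
aux → i_V1=-4.308-0.7286j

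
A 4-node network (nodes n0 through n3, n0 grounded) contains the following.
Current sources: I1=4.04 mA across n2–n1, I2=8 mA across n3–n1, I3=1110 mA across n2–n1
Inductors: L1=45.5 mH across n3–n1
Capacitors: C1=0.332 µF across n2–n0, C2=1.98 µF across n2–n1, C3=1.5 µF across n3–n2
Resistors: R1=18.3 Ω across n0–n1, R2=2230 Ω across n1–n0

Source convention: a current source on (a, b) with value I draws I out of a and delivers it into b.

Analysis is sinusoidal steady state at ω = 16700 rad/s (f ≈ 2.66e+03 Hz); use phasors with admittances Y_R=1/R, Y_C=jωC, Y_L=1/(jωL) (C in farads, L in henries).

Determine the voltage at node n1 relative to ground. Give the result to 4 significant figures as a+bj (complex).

MNA unknowns: 3 node voltages V₁..V_3
I1: z[2]−=0.00404, z[1]+=0.00404
L1: Y=0.000-0.001316j on G[3,1]
C1: Y=0.000+0.005544j on G[2,0]
C2: Y=0.000+0.03307j on G[2,1]
R1: Y=0.05464+0.000j on G[0,1]
I2: z[3]−=0.008, z[1]+=0.008
C3: Y=0.000+0.02505j on G[3,2]
R2: Y=0.0004484+0.000j on G[1,0]
I3: z[2]−=1.11, z[1]+=1.11
solve → V1=3.013-0.2580j, V2=2.564+29.94j, V3=2.539+31.95j

3.013-0.2580j V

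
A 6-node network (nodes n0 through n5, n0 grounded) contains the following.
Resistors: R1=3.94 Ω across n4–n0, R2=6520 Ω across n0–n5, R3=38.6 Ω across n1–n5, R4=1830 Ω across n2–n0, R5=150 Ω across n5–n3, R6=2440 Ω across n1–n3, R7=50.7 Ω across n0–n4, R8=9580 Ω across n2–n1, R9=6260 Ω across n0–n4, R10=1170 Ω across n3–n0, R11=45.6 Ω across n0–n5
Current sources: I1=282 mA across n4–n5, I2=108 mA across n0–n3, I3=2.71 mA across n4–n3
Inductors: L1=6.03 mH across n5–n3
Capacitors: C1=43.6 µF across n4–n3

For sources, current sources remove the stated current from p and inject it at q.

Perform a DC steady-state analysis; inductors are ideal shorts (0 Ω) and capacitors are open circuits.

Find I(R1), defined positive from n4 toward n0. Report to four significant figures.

Apply KCL at each of the 5 non-ground nodes and solve the resulting linear system.
Node n1: branches {R3, R6, R8} → V_1 = 17.00
Node n2: branches {R4, R8} → V_2 = 2.726
Node n3: branches {R5, R6, I2, L1, R10, C1, I3} → V_3 = 17.06
Node n4: branches {R1, I1, R7, R9, C1, I3} → V_4 = -1.040
Node n5: branches {R2, R3, I1, R5, L1, R11} → V_5 = 17.06
Source currents: i(L1)=-0.09611

-0.2640 A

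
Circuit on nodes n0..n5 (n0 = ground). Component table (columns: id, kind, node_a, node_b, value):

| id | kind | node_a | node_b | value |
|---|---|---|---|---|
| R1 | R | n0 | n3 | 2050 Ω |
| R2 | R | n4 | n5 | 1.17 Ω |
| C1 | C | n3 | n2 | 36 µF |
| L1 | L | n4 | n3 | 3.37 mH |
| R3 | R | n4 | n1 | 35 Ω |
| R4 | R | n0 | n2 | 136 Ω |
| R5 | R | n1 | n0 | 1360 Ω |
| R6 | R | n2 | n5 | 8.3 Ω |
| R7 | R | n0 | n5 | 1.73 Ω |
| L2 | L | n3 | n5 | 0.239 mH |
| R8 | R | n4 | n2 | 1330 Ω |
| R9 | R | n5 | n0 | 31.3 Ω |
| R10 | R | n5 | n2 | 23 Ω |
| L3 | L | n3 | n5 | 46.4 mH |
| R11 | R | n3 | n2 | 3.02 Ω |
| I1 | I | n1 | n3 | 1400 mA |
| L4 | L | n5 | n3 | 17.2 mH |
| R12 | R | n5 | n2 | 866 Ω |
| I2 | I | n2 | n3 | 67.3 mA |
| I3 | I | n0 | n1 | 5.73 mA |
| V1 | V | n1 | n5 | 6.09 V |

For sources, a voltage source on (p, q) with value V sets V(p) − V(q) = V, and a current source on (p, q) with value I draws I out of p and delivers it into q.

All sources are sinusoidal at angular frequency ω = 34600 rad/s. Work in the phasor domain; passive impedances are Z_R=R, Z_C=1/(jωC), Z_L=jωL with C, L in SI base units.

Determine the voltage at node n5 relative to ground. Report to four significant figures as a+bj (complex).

Apply KCL at each of the 5 non-ground nodes and solve the resulting linear system.
Node n1: branches {R3, R5, I1, I3, V1} → V_1 = 6.027-0.05596j
Node n2: branches {C1, R4, R6, R8, R10, R11, R12, I2} → V_2 = 5.044+4.394j
Node n3: branches {R1, C1, L1, L2, L3, R11, I1, L4, I2} → V_3 = 5.811+3.834j
Node n4: branches {R2, L1, R3, R8} → V_4 = 0.1761-0.1068j
Node n5: branches {R2, R6, R7, L2, R9, R10, L3, L4, R12, V1} → V_5 = -0.06332-0.05596j
Source currents: i(V1)=-1.566-0.001413j

-0.06332-0.05596j V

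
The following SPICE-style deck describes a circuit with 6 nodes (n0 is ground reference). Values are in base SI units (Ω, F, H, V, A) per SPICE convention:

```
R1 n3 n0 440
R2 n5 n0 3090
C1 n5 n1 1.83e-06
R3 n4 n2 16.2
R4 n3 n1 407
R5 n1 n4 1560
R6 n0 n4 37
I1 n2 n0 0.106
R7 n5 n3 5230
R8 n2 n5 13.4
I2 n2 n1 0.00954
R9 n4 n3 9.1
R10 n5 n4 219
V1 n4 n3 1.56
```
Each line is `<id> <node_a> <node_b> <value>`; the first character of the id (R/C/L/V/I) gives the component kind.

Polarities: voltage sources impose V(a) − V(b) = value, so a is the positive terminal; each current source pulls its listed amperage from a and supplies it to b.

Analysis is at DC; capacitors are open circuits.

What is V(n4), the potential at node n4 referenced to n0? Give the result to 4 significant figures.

-3.441 V

MNA unknowns: 5 node voltages V₁..V_5 plus 1 source current (V1)
R1: Y=0.002273 on G[3,0]
R2: Y=0.0003236 on G[5,0]
C1: Y=0.000 on G[5,1]
R3: Y=0.06173 on G[4,2]
R4: Y=0.002457 on G[3,1]
R5: Y=0.0006410 on G[1,4]
R6: Y=0.02703 on G[0,4]
I1: z[2]−=0.106, z[0]+=0.106
R7: Y=0.0001912 on G[5,3]
R8: Y=0.07463 on G[2,5]
I2: z[2]−=0.00954, z[1]+=0.00954
R9: Y=0.1099 on G[4,3]
R10: Y=0.004566 on G[5,4]
V1: row V4−V3=1.56, i_V1 at 4,3
solve → V1=-1.599, V2=-5.167, V3=-5.001, V4=-3.441, V5=-5.047
aux → i_V1=-0.1911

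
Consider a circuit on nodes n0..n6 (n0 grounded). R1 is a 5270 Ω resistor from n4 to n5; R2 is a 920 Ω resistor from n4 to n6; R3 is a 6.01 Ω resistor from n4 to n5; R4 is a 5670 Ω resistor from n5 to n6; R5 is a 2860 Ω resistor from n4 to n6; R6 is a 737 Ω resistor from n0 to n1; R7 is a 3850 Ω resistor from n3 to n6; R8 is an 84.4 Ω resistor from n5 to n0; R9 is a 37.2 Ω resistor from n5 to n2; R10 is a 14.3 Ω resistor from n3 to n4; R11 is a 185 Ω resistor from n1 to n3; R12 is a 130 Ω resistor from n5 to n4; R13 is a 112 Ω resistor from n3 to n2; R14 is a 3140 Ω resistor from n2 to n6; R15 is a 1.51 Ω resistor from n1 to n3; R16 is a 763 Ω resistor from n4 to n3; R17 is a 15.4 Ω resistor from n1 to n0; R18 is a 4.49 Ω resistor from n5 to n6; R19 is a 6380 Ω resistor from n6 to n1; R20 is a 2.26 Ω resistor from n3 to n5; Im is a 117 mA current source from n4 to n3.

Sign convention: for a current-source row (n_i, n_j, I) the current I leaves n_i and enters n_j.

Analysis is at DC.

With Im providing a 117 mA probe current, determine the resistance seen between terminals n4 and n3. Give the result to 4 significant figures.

R_eq = 5.042 Ω

MNA unknowns: 6 node voltages V₁..V_6
R1: Y=0.0001898 on G[4,5]
R2: Y=0.001087 on G[4,6]
R3: Y=0.1664 on G[4,5]
R4: Y=0.0001764 on G[5,6]
R5: Y=0.0003497 on G[4,6]
R6: Y=0.001357 on G[0,1]
R7: Y=0.0002597 on G[3,6]
R8: Y=0.01185 on G[5,0]
R9: Y=0.02688 on G[5,2]
R10: Y=0.06993 on G[3,4]
R11: Y=0.005405 on G[1,3]
R12: Y=0.007692 on G[5,4]
R13: Y=0.008929 on G[3,2]
R14: Y=0.0003185 on G[2,6]
R15: Y=0.6623 on G[1,3]
R16: Y=0.001311 on G[4,3]
R17: Y=0.06494 on G[1,0]
R18: Y=0.2227 on G[5,6]
R19: Y=0.0001567 on G[6,1]
R20: Y=0.4425 on G[3,5]
Im: z[4]−=0.117, z[3]+=0.117
solve → V1=0.02437, V2=-0.09603, V3=0.02683, V4=-0.5631, V5=-0.1363, V6=-0.1387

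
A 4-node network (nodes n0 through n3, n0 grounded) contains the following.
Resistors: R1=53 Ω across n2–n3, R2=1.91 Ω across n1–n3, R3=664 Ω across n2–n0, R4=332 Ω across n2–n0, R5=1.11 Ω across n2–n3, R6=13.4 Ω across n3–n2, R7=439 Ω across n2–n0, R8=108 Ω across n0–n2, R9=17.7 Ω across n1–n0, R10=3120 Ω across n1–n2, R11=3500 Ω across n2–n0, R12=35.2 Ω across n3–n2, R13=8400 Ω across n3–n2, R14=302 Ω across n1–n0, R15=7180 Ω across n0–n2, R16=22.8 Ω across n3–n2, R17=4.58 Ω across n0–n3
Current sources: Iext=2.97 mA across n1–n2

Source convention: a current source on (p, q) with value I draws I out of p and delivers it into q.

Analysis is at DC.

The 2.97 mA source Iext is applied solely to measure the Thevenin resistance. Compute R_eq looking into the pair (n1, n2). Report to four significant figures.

R_eq = 2.661 Ω

Apply KCL at each of the 3 non-ground nodes and solve the resulting linear system.
Node n1: branches {R2, R9, R10, R14, Iext} → V_1 = -0.004280
Node n2: branches {R1, R3, R4, R5, R6, R7, R8, R10, R11, R12, R13, R15, R16, Iext} → V_2 = 0.003625
Node n3: branches {R1, R2, R5, R6, R12, R13, R16, R17} → V_3 = 0.0008988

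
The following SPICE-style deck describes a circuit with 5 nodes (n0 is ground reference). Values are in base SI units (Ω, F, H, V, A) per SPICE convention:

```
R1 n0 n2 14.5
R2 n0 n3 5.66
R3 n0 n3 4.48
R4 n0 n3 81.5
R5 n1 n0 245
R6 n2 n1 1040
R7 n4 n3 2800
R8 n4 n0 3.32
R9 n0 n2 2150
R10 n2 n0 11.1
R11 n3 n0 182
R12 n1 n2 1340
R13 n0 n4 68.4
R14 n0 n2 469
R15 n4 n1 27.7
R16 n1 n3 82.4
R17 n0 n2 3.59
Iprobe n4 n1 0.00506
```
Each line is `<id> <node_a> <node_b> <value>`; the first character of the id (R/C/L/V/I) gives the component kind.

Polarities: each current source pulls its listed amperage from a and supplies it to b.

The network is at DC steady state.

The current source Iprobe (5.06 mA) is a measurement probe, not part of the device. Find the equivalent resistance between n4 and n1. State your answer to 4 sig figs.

R_eq = 18.96 Ω

Element admittances at DC:
  Y(R1) = 0.06897 S between n0,n2
  Y(R2) = 0.1767 S between n0,n3
  Y(R3) = 0.2232 S between n0,n3
  Y(R4) = 0.01227 S between n0,n3
  Y(R5) = 0.004082 S between n1,n0
  Y(R6) = 0.0009615 S between n2,n1
  Y(R7) = 0.0003571 S between n4,n3
  Y(R8) = 0.3012 S between n4,n0
  Y(R9) = 0.0004651 S between n0,n2
  Y(R10) = 0.09009 S between n2,n0
  Y(R11) = 0.005495 S between n3,n0
  Y(R12) = 0.0007463 S between n1,n2
  Y(R13) = 0.01462 S between n0,n4
  Y(R14) = 0.002132 S between n0,n2
  Y(R15) = 0.03610 S between n4,n1
  Y(R16) = 0.01214 S between n1,n3
  Y(R17) = 0.2786 S between n0,n2
  Iprobe: injects 0.00506 A into n1 (from n4)
Assemble and solve the 4×4 MNA system:
  V(n1)=0.09087  V(n2)=0.0003512  V(n3)=0.002560  V(n4)=-0.005049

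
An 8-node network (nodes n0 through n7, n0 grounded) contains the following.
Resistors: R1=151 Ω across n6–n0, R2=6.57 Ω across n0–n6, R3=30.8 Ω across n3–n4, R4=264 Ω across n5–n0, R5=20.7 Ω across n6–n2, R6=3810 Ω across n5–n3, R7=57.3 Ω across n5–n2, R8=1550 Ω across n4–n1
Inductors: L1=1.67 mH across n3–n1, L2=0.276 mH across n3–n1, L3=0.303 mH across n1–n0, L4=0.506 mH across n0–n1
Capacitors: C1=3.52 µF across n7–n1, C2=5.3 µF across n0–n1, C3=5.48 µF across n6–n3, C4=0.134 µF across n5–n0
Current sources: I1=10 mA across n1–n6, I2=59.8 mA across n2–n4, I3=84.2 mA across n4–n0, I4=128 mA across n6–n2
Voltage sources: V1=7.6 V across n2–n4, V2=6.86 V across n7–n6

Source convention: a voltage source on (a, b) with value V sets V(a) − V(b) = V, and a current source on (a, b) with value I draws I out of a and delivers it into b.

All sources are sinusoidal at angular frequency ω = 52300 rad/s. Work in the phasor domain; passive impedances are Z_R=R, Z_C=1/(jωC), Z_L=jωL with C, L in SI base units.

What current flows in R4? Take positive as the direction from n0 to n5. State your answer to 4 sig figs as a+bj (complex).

Element admittances at ω=52300 rad/s:
  Y(R1) = 0.006623+0.000j S between n6,n0
  Y(L1) = 0.000-0.01145j S between n3,n1
  Y(C1) = 0.000+0.1841j S between n7,n1
  I1: injects 0.01 A into n6 (from n1)
  Y(C2) = 0.000+0.2772j S between n0,n1
  Y(R2) = 0.1522+0.000j S between n0,n6
  Y(R3) = 0.03247+0.000j S between n3,n4
  Y(R4) = 0.003788+0.000j S between n5,n0
  Y(L2) = 0.000-0.06928j S between n3,n1
  I2: injects 0.0598 A into n4 (from n2)
  Y(L3) = 0.000-0.06310j S between n1,n0
  Y(C3) = 0.000+0.2866j S between n6,n3
  I3: injects 0.0842 A into n0 (from n4)
  Y(C4) = 0.000+0.007008j S between n5,n0
  Y(R5) = 0.04831+0.000j S between n6,n2
  I4: injects 0.128 A into n2 (from n6)
  Y(R6) = 0.0002625+0.000j S between n5,n3
  Y(L4) = 0.000-0.03779j S between n0,n1
  Y(R7) = 0.01745+0.000j S between n5,n2
  Y(R8) = 0.0006452+0.000j S between n4,n1
  V1: constraint V(n2)−V(n4) = 7.6
  V2: constraint V(n7)−V(n6) = 6.86
Assemble and solve the 9×9 MNA system:
  V(n1)=4.388-1.436j  V(n2)=0.1662-4.803j  V(n3)=-4.733-5.610j  V(n4)=-7.434-4.803j  V(n5)=-1.099-3.608j  V(n6)=-2.257-4.737j  V(n7)=4.603-4.737j
  i(V1)=-0.07093+0.02403j  i(V2)=-0.6077-0.03954j

0.004162+0.01367j A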